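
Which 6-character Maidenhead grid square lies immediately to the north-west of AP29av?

AP19xw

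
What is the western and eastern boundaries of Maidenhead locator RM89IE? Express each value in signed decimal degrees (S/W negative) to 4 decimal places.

176.6667, 176.7500

Field R=17, M=12: +17·20° lon, +12·10° lat → SW at lon 160°, lat 30°.
Square 8, 9: +8·2° lon, +9·1° lat → SW at lon 176°, lat 39°.
Subsquare i=8, e=4: +8·0.0833333° lon, +4·0.0416667° lat → SW at lon 176.667°, lat 39.1667°.
Cell spans 0.0833333° lon × 0.0416667° lat.
west 176.6667, east 176.7500.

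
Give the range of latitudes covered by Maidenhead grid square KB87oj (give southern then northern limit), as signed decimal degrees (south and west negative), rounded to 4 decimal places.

Field K=10, B=1: +10·20° lon, +1·10° lat → SW at lon 20°, lat -80°.
Square 8, 7: +8·2° lon, +7·1° lat → SW at lon 36°, lat -73°.
Subsquare o=14, j=9: +14·0.0833333° lon, +9·0.0416667° lat → SW at lon 37.1667°, lat -72.625°.
Cell spans 0.0833333° lon × 0.0416667° lat.
south -72.6250, north -72.5833.

-72.6250, -72.5833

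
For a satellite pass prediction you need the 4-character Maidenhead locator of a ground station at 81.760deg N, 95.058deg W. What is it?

ER21

Offset from 180°W / 90°S: lon 84.94°, lat 171.76°.
Field: 84.94/20 → 4 → E, 171.76/10 → 17 → R; chars ER.
Square: 4.94/2 → 2, 1.76/1 → 1; chars 21.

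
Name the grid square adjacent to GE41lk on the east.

GE41mk

Longitude subsquare l = 11; +1 → 12 = m.
The latitude characters are unchanged.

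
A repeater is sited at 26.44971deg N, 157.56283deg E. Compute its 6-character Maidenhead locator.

QL86sk

Add 180° to longitude and 90° to latitude: 337.5628, 116.4497.
Field (20°×10°, letters A–R): 337.5628/20 → 16 → Q, 116.4497/10 → 11 → L; chars QL.
Square (2°×1°, digits 0–9): 17.5628/2 → 8, 6.4497/1 → 6; chars 86.
Subsquare (5′×2.5′, letters a–x): 1.5628/0.0833333 → 18 → s, 0.4497/0.0416667 → 10 → k; chars sk.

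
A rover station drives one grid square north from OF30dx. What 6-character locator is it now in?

Latitude subsquare x = 23; +1 → 24, wraps to 0 = a, carry into square.
Latitude square 0; +1 → 1.
The longitude characters are unchanged.

OF31da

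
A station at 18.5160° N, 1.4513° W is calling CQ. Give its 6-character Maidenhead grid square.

Shift to the Maidenhead origin (180°W, 90°S): lon 178.5487, lat 108.5160.
Field (20°×10°, letters A–R): lon ⌊178.5487/20⌋ = 8 → I; lat ⌊108.5160/10⌋ = 10 → K.
Square (2°×1°, digits 0–9): lon ⌊18.5487/2⌋ = 9; lat ⌊8.5160/1⌋ = 8.
Subsquare (5′×2.5′, letters a–x): lon ⌊0.5487/0.0833333⌋ = 6 → g; lat ⌊0.5160/0.0416667⌋ = 12 → m.

IK98gm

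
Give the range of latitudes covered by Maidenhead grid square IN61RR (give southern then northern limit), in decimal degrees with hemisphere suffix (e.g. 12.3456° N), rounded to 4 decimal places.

41.7083° N, 41.7500° N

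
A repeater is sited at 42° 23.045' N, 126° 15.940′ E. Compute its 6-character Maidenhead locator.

PN32dj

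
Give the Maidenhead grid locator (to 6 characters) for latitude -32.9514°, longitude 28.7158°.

KF47ib

Offset from 180°W / 90°S: lon 208.7158°, lat 57.0486°.
Field: lon ⌊208.7158/20⌋ = 10 → K; lat ⌊57.0486/10⌋ = 5 → F.
Square: lon ⌊8.7158/2⌋ = 4; lat ⌊7.0486/1⌋ = 7.
Subsquare: lon ⌊0.7158/0.0833333⌋ = 8 → i; lat ⌊0.0486/0.0416667⌋ = 1 → b.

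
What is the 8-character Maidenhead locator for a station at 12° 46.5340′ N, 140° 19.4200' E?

QK02ds86

Offset from 180°W / 90°S: lon 320.32367°, lat 102.77557°.
Field: lon ⌊320.32367/20⌋ = 16 → Q; lat ⌊102.77557/10⌋ = 10 → K.
Square: lon ⌊0.32367/2⌋ = 0; lat ⌊2.77557/1⌋ = 2.
Subsquare: lon ⌊0.32367/0.0833333⌋ = 3 → d; lat ⌊0.77557/0.0416667⌋ = 18 → s.
Extended square: lon ⌊0.07367/0.00833333⌋ = 8; lat ⌊0.02557/0.00416667⌋ = 6.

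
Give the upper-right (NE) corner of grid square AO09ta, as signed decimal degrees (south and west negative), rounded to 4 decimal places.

59.0417, -178.3333

Field A=0, O=14: +0·20° lon, +14·10° lat → SW at lon -180°, lat 50°.
Square 0, 9: +0·2° lon, +9·1° lat → SW at lon -180°, lat 59°.
Subsquare t=19, a=0: +19·0.0833333° lon, +0·0.0416667° lat → SW at lon -178.417°, lat 59°.
Cell spans 0.0833333° lon × 0.0416667° lat. NE corner is SW corner plus one full cell.
latitude 59.0417, longitude -178.3333.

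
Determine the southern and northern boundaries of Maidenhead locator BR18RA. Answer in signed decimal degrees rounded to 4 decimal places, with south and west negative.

88.0000, 88.0417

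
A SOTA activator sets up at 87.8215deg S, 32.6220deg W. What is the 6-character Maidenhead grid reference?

Offset from 180°W / 90°S: lon 147.3780°, lat 2.1785°.
Field (20°×10°, letters A–R): lon ⌊147.3780/20⌋ = 7 → H; lat ⌊2.1785/10⌋ = 0 → A.
Square (2°×1°, digits 0–9): lon ⌊7.3780/2⌋ = 3; lat ⌊2.1785/1⌋ = 2.
Subsquare (5′×2.5′, letters a–x): lon ⌊1.3780/0.0833333⌋ = 16 → q; lat ⌊0.1785/0.0416667⌋ = 4 → e.

HA32qe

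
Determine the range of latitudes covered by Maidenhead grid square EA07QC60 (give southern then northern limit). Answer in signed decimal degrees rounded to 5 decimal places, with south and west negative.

-82.91667, -82.91250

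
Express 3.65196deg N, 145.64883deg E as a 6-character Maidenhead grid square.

QJ23tp

Add 180° to longitude and 90° to latitude: 325.6488, 93.6520.
Field (20°×10°, letters A–R): lon ⌊325.6488/20⌋ = 16 → Q; lat ⌊93.6520/10⌋ = 9 → J.
Square (2°×1°, digits 0–9): lon ⌊5.6488/2⌋ = 2; lat ⌊3.6520/1⌋ = 3.
Subsquare (5′×2.5′, letters a–x): lon ⌊1.6488/0.0833333⌋ = 19 → t; lat ⌊0.6520/0.0416667⌋ = 15 → p.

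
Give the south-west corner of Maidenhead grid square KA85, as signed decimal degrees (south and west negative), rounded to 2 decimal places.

Field K=10, A=0: +10·20° lon, +0·10° lat → SW at lon 20°, lat -90°.
Square 8, 5: +8·2° lon, +5·1° lat → SW at lon 36°, lat -85°.
latitude -85.00, longitude 36.00.

-85.00, 36.00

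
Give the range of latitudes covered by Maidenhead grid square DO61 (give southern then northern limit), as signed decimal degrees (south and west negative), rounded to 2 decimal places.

Field D=3, O=14: +3·20° lon, +14·10° lat → SW at lon -120°, lat 50°.
Square 6, 1: +6·2° lon, +1·1° lat → SW at lon -108°, lat 51°.
Cell spans 2° lon × 1° lat.
south 51.00, north 52.00.

51.00, 52.00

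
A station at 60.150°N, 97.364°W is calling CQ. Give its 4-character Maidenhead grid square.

Shift to the Maidenhead origin (180°W, 90°S): lon 82.64, lat 150.15.
Field: 82.64/20 → 4 → E, 150.15/10 → 15 → P; chars EP.
Square: 2.64/2 → 1, 0.15/1 → 0; chars 10.

EP10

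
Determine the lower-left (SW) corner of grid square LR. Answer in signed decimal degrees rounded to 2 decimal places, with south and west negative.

Field L=11, R=17: +11·20° lon, +17·10° lat → SW at lon 40°, lat 80°.
latitude 80.00, longitude 40.00.

80.00, 40.00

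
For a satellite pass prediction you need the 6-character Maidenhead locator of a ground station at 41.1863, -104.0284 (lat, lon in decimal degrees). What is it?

DN71xe

Add 180° to longitude and 90° to latitude: 75.9716, 131.1863.
Field: 75.9716/20 → 3 → D, 131.1863/10 → 13 → N; chars DN.
Square: 15.9716/2 → 7, 1.1863/1 → 1; chars 71.
Subsquare: 1.9716/0.0833333 → 23 → x, 0.1863/0.0416667 → 4 → e; chars xe.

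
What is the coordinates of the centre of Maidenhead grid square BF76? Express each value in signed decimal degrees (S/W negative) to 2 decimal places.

Field B=1, F=5: +1·20° lon, +5·10° lat → SW at lon -160°, lat -40°.
Square 7, 6: +7·2° lon, +6·1° lat → SW at lon -146°, lat -34°.
Cell spans 2° lon × 1° lat. Centre is SW corner plus half of each.
latitude -33.50, longitude -145.00.

-33.50, -145.00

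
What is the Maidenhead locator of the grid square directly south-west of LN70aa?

Longitude subsquare a = 0; −1 → -1, wraps to 23 = x, carry into square.
Longitude square 7; −1 → 6.
Latitude subsquare a = 0; −1 → -1, wraps to 23 = x, carry into square.
Latitude square 0; −1 → -1, wraps to 9, carry into field.
Latitude field N = 13; −1 → 12 = M.

LM69xx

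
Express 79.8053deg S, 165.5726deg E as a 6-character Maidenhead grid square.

Offset from 180°W / 90°S: lon 345.5726°, lat 10.1947°.
Field (20°×10°, letters A–R): 345.5726/20 → 17 → R, 10.1947/10 → 1 → B; chars RB.
Square (2°×1°, digits 0–9): 5.5726/2 → 2, 0.1947/1 → 0; chars 20.
Subsquare (5′×2.5′, letters a–x): 1.5726/0.0833333 → 18 → s, 0.1947/0.0416667 → 4 → e; chars se.

RB20se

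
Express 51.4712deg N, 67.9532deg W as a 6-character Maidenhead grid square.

FO61al

Shift to the Maidenhead origin (180°W, 90°S): lon 112.0468, lat 141.4712.
Field: 112.0468/20 → 5 → F, 141.4712/10 → 14 → O; chars FO.
Square: 12.0468/2 → 6, 1.4712/1 → 1; chars 61.
Subsquare: 0.0468/0.0833333 → 0 → a, 0.4712/0.0416667 → 11 → l; chars al.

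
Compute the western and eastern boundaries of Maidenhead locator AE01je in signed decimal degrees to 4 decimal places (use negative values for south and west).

-179.2500, -179.1667

Field A=0, E=4: +0·20° lon, +4·10° lat → SW at lon -180°, lat -50°.
Square 0, 1: +0·2° lon, +1·1° lat → SW at lon -180°, lat -49°.
Subsquare j=9, e=4: +9·0.0833333° lon, +4·0.0416667° lat → SW at lon -179.25°, lat -48.8333°.
Cell spans 0.0833333° lon × 0.0416667° lat.
west -179.2500, east -179.1667.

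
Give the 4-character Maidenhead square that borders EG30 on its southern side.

EF39

Latitude square 0; −1 → -1, wraps to 9, carry into field.
Latitude field G = 6; −1 → 5 = F.
The longitude characters are unchanged.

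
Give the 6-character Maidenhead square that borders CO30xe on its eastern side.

Longitude subsquare x = 23; +1 → 24, wraps to 0 = a, carry into square.
Longitude square 3; +1 → 4.
The latitude characters are unchanged.

CO40ae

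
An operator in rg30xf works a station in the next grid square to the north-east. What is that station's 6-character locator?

RG40ag

Longitude subsquare x = 23; +1 → 24, wraps to 0 = a, carry into square.
Longitude square 3; +1 → 4.
Latitude subsquare f = 5; +1 → 6 = g.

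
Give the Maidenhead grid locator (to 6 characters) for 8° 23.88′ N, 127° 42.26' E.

PJ38uj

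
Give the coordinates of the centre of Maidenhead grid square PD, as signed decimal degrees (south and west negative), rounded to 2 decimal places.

Field P=15, D=3: +15·20° lon, +3·10° lat → SW at lon 120°, lat -60°.
Cell spans 20° lon × 10° lat. Centre is SW corner plus half of each.
latitude -55.00, longitude 130.00.

-55.00, 130.00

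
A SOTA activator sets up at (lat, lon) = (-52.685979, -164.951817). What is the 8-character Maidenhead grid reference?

AD77mh55

Add 180° to longitude and 90° to latitude: 15.04818, 37.31402.
Field: 15.04818/20 → 0 → A, 37.31402/10 → 3 → D; chars AD.
Square: 15.04818/2 → 7, 7.31402/1 → 7; chars 77.
Subsquare: 1.04818/0.0833333 → 12 → m, 0.31402/0.0416667 → 7 → h; chars mh.
Extended square: 0.04818/0.00833333 → 5, 0.02235/0.00416667 → 5; chars 55.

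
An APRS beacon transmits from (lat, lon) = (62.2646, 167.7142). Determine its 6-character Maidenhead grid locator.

RP32ug

Shift to the Maidenhead origin (180°W, 90°S): lon 347.7142, lat 152.2646.
Field: 347.7142/20 → 17 → R, 152.2646/10 → 15 → P; chars RP.
Square: 7.7142/2 → 3, 2.2646/1 → 2; chars 32.
Subsquare: 1.7142/0.0833333 → 20 → u, 0.2646/0.0416667 → 6 → g; chars ug.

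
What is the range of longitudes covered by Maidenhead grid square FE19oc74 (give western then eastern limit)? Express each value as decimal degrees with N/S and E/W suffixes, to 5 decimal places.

76.77500° W, 76.76667° W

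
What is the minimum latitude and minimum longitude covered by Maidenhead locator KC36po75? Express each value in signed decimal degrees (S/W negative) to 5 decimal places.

-63.39583, 27.30833

Field K=10, C=2: +10·20° lon, +2·10° lat → SW at lon 20°, lat -70°.
Square 3, 6: +3·2° lon, +6·1° lat → SW at lon 26°, lat -64°.
Subsquare p=15, o=14: +15·0.0833333° lon, +14·0.0416667° lat → SW at lon 27.25°, lat -63.4167°.
Extended square 7, 5: +7·0.00833333° lon, +5·0.00416667° lat → SW at lon 27.3083°, lat -63.3958°.
latitude -63.39583, longitude 27.30833.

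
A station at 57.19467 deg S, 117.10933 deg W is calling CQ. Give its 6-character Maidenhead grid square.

DD12kt

Shift to the Maidenhead origin (180°W, 90°S): lon 62.8907, lat 32.8053.
Field (20°×10°, letters A–R): lon ⌊62.8907/20⌋ = 3 → D; lat ⌊32.8053/10⌋ = 3 → D.
Square (2°×1°, digits 0–9): lon ⌊2.8907/2⌋ = 1; lat ⌊2.8053/1⌋ = 2.
Subsquare (5′×2.5′, letters a–x): lon ⌊0.8907/0.0833333⌋ = 10 → k; lat ⌊0.8053/0.0416667⌋ = 19 → t.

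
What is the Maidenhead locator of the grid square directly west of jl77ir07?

JL77hr97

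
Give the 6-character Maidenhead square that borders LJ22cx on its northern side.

LJ23ca

Latitude subsquare x = 23; +1 → 24, wraps to 0 = a, carry into square.
Latitude square 2; +1 → 3.
The longitude characters are unchanged.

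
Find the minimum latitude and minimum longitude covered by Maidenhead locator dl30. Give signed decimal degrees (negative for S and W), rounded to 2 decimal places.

20.00, -114.00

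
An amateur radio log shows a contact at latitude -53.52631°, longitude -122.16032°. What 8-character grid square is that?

CD86wl03

Offset from 180°W / 90°S: lon 57.83968°, lat 36.47369°.
Field: 57.83968/20 → 2 → C, 36.47369/10 → 3 → D; chars CD.
Square: 17.83968/2 → 8, 6.47369/1 → 6; chars 86.
Subsquare: 1.83968/0.0833333 → 22 → w, 0.47369/0.0416667 → 11 → l; chars wl.
Extended square: 0.00635/0.00833333 → 0, 0.01536/0.00416667 → 3; chars 03.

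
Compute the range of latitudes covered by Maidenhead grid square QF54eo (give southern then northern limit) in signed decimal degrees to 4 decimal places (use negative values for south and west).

-35.4167, -35.3750

Field Q=16, F=5: +16·20° lon, +5·10° lat → SW at lon 140°, lat -40°.
Square 5, 4: +5·2° lon, +4·1° lat → SW at lon 150°, lat -36°.
Subsquare e=4, o=14: +4·0.0833333° lon, +14·0.0416667° lat → SW at lon 150.333°, lat -35.4167°.
Cell spans 0.0833333° lon × 0.0416667° lat.
south -35.4167, north -35.3750.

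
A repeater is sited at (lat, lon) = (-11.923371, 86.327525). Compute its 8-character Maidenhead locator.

NH38db98

Shift to the Maidenhead origin (180°W, 90°S): lon 266.32752, lat 78.07663.
Field (20°×10°, letters A–R): lon ⌊266.32752/20⌋ = 13 → N; lat ⌊78.07663/10⌋ = 7 → H.
Square (2°×1°, digits 0–9): lon ⌊6.32752/2⌋ = 3; lat ⌊8.07663/1⌋ = 8.
Subsquare (5′×2.5′, letters a–x): lon ⌊0.32752/0.0833333⌋ = 3 → d; lat ⌊0.07663/0.0416667⌋ = 1 → b.
Extended square (30″×15″, digits 0–9): lon ⌊0.07752/0.00833333⌋ = 9; lat ⌊0.03496/0.00416667⌋ = 8.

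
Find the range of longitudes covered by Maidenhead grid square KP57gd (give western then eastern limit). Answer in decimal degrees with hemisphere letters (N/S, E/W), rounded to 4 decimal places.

30.5000° E, 30.5833° E

Field K=10, P=15: +10·20° lon, +15·10° lat → SW at lon 20°, lat 60°.
Square 5, 7: +5·2° lon, +7·1° lat → SW at lon 30°, lat 67°.
Subsquare g=6, d=3: +6·0.0833333° lon, +3·0.0416667° lat → SW at lon 30.5°, lat 67.125°.
Cell spans 0.0833333° lon × 0.0416667° lat.
west 30.5000° E, east 30.5833° E.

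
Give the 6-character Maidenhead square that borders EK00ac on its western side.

DK90xc

Longitude subsquare a = 0; −1 → -1, wraps to 23 = x, carry into square.
Longitude square 0; −1 → -1, wraps to 9, carry into field.
Longitude field E = 4; −1 → 3 = D.
The latitude characters are unchanged.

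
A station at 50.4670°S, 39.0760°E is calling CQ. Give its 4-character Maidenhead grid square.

Offset from 180°W / 90°S: lon 219.08°, lat 39.53°.
Field: lon ⌊219.08/20⌋ = 10 → K; lat ⌊39.53/10⌋ = 3 → D.
Square: lon ⌊19.08/2⌋ = 9; lat ⌊9.53/1⌋ = 9.

KD99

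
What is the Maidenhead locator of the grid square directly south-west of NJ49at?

NJ39xs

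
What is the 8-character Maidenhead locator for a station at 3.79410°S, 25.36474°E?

KI26qe39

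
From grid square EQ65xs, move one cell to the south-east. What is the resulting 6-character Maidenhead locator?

EQ75ar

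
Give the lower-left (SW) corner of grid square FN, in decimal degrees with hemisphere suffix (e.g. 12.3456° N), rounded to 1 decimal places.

40.0° N, 80.0° W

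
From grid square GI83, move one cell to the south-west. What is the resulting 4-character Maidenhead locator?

GI72

Longitude square 8; −1 → 7.
Latitude square 3; −1 → 2.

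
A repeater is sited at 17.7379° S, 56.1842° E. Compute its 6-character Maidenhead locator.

LH82cg

Shift to the Maidenhead origin (180°W, 90°S): lon 236.1842, lat 72.2621.
Field: 236.1842/20 → 11 → L, 72.2621/10 → 7 → H; chars LH.
Square: 16.1842/2 → 8, 2.2621/1 → 2; chars 82.
Subsquare: 0.1842/0.0833333 → 2 → c, 0.2621/0.0416667 → 6 → g; chars cg.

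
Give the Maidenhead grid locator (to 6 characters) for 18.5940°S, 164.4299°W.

AH71sj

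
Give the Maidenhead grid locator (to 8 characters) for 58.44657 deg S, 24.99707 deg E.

KD21ln92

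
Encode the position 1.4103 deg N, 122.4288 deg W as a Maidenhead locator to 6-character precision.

CJ81sj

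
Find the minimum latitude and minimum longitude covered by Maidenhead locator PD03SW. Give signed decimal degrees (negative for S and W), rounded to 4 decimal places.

Field P=15, D=3: +15·20° lon, +3·10° lat → SW at lon 120°, lat -60°.
Square 0, 3: +0·2° lon, +3·1° lat → SW at lon 120°, lat -57°.
Subsquare s=18, w=22: +18·0.0833333° lon, +22·0.0416667° lat → SW at lon 121.5°, lat -56.0833°.
latitude -56.0833, longitude 121.5000.

-56.0833, 121.5000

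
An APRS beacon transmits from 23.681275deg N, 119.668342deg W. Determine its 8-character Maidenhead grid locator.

Shift to the Maidenhead origin (180°W, 90°S): lon 60.33166, lat 113.68127.
Field: 60.33166/20 → 3 → D, 113.68127/10 → 11 → L; chars DL.
Square: 0.33166/2 → 0, 3.68127/1 → 3; chars 03.
Subsquare: 0.33166/0.0833333 → 3 → d, 0.68127/0.0416667 → 16 → q; chars dq.
Extended square: 0.08166/0.00833333 → 9, 0.01461/0.00416667 → 3; chars 93.

DL03dq93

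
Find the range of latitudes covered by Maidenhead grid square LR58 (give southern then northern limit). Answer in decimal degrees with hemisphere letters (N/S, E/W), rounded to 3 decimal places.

88.000° N, 89.000° N

Field L=11, R=17: +11·20° lon, +17·10° lat → SW at lon 40°, lat 80°.
Square 5, 8: +5·2° lon, +8·1° lat → SW at lon 50°, lat 88°.
Cell spans 2° lon × 1° lat.
south 88.000° N, north 89.000° N.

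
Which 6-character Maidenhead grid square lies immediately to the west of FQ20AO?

FQ10xo

Longitude subsquare a = 0; −1 → -1, wraps to 23 = x, carry into square.
Longitude square 2; −1 → 1.
The latitude characters are unchanged.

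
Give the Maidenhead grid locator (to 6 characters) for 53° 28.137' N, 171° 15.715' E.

Offset from 180°W / 90°S: lon 351.2619°, lat 143.4690°.
Field: 351.2619/20 → 17 → R, 143.4690/10 → 14 → O; chars RO.
Square: 11.2619/2 → 5, 3.4690/1 → 3; chars 53.
Subsquare: 1.2619/0.0833333 → 15 → p, 0.4690/0.0416667 → 11 → l; chars pl.

RO53pl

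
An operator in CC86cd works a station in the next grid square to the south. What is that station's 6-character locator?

CC86cc

Latitude subsquare d = 3; −1 → 2 = c.
The longitude characters are unchanged.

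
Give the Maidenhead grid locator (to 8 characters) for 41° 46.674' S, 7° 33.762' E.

Add 180° to longitude and 90° to latitude: 187.56270, 48.22210.
Field: 187.56270/20 → 9 → J, 48.22210/10 → 4 → E; chars JE.
Square: 7.56270/2 → 3, 8.22210/1 → 8; chars 38.
Subsquare: 1.56270/0.0833333 → 18 → s, 0.22210/0.0416667 → 5 → f; chars sf.
Extended square: 0.06270/0.00833333 → 7, 0.01377/0.00416667 → 3; chars 73.

JE38sf73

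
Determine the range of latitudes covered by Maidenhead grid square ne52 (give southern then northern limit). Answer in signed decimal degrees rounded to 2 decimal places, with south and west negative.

Field N=13, E=4: +13·20° lon, +4·10° lat → SW at lon 80°, lat -50°.
Square 5, 2: +5·2° lon, +2·1° lat → SW at lon 90°, lat -48°.
Cell spans 2° lon × 1° lat.
south -48.00, north -47.00.

-48.00, -47.00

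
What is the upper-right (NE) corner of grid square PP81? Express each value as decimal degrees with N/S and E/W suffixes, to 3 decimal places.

Field P=15, P=15: +15·20° lon, +15·10° lat → SW at lon 120°, lat 60°.
Square 8, 1: +8·2° lon, +1·1° lat → SW at lon 136°, lat 61°.
Cell spans 2° lon × 1° lat. NE corner is SW corner plus one full cell.
latitude 62.000° N, longitude 138.000° E.

62.000° N, 138.000° E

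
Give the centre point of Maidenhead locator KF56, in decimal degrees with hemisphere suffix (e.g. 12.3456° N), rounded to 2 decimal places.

33.50° S, 31.00° E

Field K=10, F=5: +10·20° lon, +5·10° lat → SW at lon 20°, lat -40°.
Square 5, 6: +5·2° lon, +6·1° lat → SW at lon 30°, lat -34°.
Cell spans 2° lon × 1° lat. Centre is SW corner plus half of each.
latitude 33.50° S, longitude 31.00° E.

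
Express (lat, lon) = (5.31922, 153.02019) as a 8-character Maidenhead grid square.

QJ65mh26

Offset from 180°W / 90°S: lon 333.02019°, lat 95.31922°.
Field: 333.02019/20 → 16 → Q, 95.31922/10 → 9 → J; chars QJ.
Square: 13.02019/2 → 6, 5.31922/1 → 5; chars 65.
Subsquare: 1.02019/0.0833333 → 12 → m, 0.31922/0.0416667 → 7 → h; chars mh.
Extended square: 0.02019/0.00833333 → 2, 0.02755/0.00416667 → 6; chars 26.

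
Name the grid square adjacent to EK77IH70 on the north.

Latitude extended square 0; +1 → 1.
The longitude characters are unchanged.

EK77ih71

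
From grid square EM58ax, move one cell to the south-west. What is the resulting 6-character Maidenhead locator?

EM48xw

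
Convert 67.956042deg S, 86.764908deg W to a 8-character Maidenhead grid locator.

EC62ob80

Add 180° to longitude and 90° to latitude: 93.23509, 22.04396.
Field: lon ⌊93.23509/20⌋ = 4 → E; lat ⌊22.04396/10⌋ = 2 → C.
Square: lon ⌊13.23509/2⌋ = 6; lat ⌊2.04396/1⌋ = 2.
Subsquare: lon ⌊1.23509/0.0833333⌋ = 14 → o; lat ⌊0.04396/0.0416667⌋ = 1 → b.
Extended square: lon ⌊0.06843/0.00833333⌋ = 8; lat ⌊0.00229/0.00416667⌋ = 0.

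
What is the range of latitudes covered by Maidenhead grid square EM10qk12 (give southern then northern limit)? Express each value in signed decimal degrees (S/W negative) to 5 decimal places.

30.42500, 30.42917

Field E=4, M=12: +4·20° lon, +12·10° lat → SW at lon -100°, lat 30°.
Square 1, 0: +1·2° lon, +0·1° lat → SW at lon -98°, lat 30°.
Subsquare q=16, k=10: +16·0.0833333° lon, +10·0.0416667° lat → SW at lon -96.6667°, lat 30.4167°.
Extended square 1, 2: +1·0.00833333° lon, +2·0.00416667° lat → SW at lon -96.6583°, lat 30.425°.
Cell spans 0.00833333° lon × 0.00416667° lat.
south 30.42500, north 30.42917.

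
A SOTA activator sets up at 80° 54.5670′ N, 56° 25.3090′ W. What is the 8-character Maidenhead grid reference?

GR10sv98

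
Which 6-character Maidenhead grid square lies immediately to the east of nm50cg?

NM50dg

Longitude subsquare c = 2; +1 → 3 = d.
The latitude characters are unchanged.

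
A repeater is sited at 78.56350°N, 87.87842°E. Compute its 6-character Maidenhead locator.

NQ38wn

Add 180° to longitude and 90° to latitude: 267.8784, 168.5635.
Field (20°×10°, letters A–R): lon ⌊267.8784/20⌋ = 13 → N; lat ⌊168.5635/10⌋ = 16 → Q.
Square (2°×1°, digits 0–9): lon ⌊7.8784/2⌋ = 3; lat ⌊8.5635/1⌋ = 8.
Subsquare (5′×2.5′, letters a–x): lon ⌊1.8784/0.0833333⌋ = 22 → w; lat ⌊0.5635/0.0416667⌋ = 13 → n.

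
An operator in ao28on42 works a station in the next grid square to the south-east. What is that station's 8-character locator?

AO28on51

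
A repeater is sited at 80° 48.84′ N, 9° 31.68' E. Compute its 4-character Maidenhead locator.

JR40

Shift to the Maidenhead origin (180°W, 90°S): lon 189.53, lat 170.81.
Field: lon ⌊189.53/20⌋ = 9 → J; lat ⌊170.81/10⌋ = 17 → R.
Square: lon ⌊9.53/2⌋ = 4; lat ⌊0.81/1⌋ = 0.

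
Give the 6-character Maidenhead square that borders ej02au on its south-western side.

Longitude subsquare a = 0; −1 → -1, wraps to 23 = x, carry into square.
Longitude square 0; −1 → -1, wraps to 9, carry into field.
Longitude field E = 4; −1 → 3 = D.
Latitude subsquare u = 20; −1 → 19 = t.

DJ92xt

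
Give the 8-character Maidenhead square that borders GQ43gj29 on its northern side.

GQ43gk20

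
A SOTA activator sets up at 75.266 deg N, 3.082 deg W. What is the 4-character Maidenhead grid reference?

IQ85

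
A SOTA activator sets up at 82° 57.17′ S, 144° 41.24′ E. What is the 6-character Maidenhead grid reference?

QA27ib

Shift to the Maidenhead origin (180°W, 90°S): lon 324.6873, lat 7.0472.
Field: 324.6873/20 → 16 → Q, 7.0472/10 → 0 → A; chars QA.
Square: 4.6873/2 → 2, 7.0472/1 → 7; chars 27.
Subsquare: 0.6873/0.0833333 → 8 → i, 0.0472/0.0416667 → 1 → b; chars ib.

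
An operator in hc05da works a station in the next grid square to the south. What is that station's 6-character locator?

HC04dx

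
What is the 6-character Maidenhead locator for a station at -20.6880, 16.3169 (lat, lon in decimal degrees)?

Add 180° to longitude and 90° to latitude: 196.3169, 69.3120.
Field: lon ⌊196.3169/20⌋ = 9 → J; lat ⌊69.3120/10⌋ = 6 → G.
Square: lon ⌊16.3169/2⌋ = 8; lat ⌊9.3120/1⌋ = 9.
Subsquare: lon ⌊0.3169/0.0833333⌋ = 3 → d; lat ⌊0.3120/0.0416667⌋ = 7 → h.

JG89dh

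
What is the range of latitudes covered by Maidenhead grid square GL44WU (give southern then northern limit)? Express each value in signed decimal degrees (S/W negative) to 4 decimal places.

24.8333, 24.8750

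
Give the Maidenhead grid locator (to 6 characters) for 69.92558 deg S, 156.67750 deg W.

Shift to the Maidenhead origin (180°W, 90°S): lon 23.3225, lat 20.0744.
Field: 23.3225/20 → 1 → B, 20.0744/10 → 2 → C; chars BC.
Square: 3.3225/2 → 1, 0.0744/1 → 0; chars 10.
Subsquare: 1.3225/0.0833333 → 15 → p, 0.0744/0.0416667 → 1 → b; chars pb.

BC10pb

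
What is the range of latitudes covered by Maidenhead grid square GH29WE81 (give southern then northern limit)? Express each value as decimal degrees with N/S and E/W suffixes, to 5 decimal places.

10.82917° S, 10.82500° S

Field G=6, H=7: +6·20° lon, +7·10° lat → SW at lon -60°, lat -20°.
Square 2, 9: +2·2° lon, +9·1° lat → SW at lon -56°, lat -11°.
Subsquare w=22, e=4: +22·0.0833333° lon, +4·0.0416667° lat → SW at lon -54.1667°, lat -10.8333°.
Extended square 8, 1: +8·0.00833333° lon, +1·0.00416667° lat → SW at lon -54.1°, lat -10.8292°.
Cell spans 0.00833333° lon × 0.00416667° lat.
south 10.82917° S, north 10.82500° S.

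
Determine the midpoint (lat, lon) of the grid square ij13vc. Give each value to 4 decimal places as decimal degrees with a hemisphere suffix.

3.1042° N, 16.2083° W

Field I=8, J=9: +8·20° lon, +9·10° lat → SW at lon -20°, lat 0°.
Square 1, 3: +1·2° lon, +3·1° lat → SW at lon -18°, lat 3°.
Subsquare v=21, c=2: +21·0.0833333° lon, +2·0.0416667° lat → SW at lon -16.25°, lat 3.08333°.
Cell spans 0.0833333° lon × 0.0416667° lat. Centre is SW corner plus half of each.
latitude 3.1042° N, longitude 16.2083° W.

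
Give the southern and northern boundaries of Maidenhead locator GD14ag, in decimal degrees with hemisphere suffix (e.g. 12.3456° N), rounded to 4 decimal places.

55.7500° S, 55.7083° S

Field G=6, D=3: +6·20° lon, +3·10° lat → SW at lon -60°, lat -60°.
Square 1, 4: +1·2° lon, +4·1° lat → SW at lon -58°, lat -56°.
Subsquare a=0, g=6: +0·0.0833333° lon, +6·0.0416667° lat → SW at lon -58°, lat -55.75°.
Cell spans 0.0833333° lon × 0.0416667° lat.
south 55.7500° S, north 55.7083° S.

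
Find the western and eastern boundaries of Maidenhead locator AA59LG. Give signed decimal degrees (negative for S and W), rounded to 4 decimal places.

-169.0833, -169.0000

Field A=0, A=0: +0·20° lon, +0·10° lat → SW at lon -180°, lat -90°.
Square 5, 9: +5·2° lon, +9·1° lat → SW at lon -170°, lat -81°.
Subsquare l=11, g=6: +11·0.0833333° lon, +6·0.0416667° lat → SW at lon -169.083°, lat -80.75°.
Cell spans 0.0833333° lon × 0.0416667° lat.
west -169.0833, east -169.0000.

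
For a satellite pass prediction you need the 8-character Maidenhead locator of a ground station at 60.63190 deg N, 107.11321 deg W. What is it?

DP60kp61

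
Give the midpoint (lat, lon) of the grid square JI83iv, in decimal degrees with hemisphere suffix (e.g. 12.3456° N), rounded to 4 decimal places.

6.1042° S, 16.7083° E

Field J=9, I=8: +9·20° lon, +8·10° lat → SW at lon 0°, lat -10°.
Square 8, 3: +8·2° lon, +3·1° lat → SW at lon 16°, lat -7°.
Subsquare i=8, v=21: +8·0.0833333° lon, +21·0.0416667° lat → SW at lon 16.6667°, lat -6.125°.
Cell spans 0.0833333° lon × 0.0416667° lat. Centre is SW corner plus half of each.
latitude 6.1042° S, longitude 16.7083° E.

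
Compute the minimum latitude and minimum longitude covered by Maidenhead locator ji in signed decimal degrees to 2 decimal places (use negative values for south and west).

Field J=9, I=8: +9·20° lon, +8·10° lat → SW at lon 0°, lat -10°.
latitude -10.00, longitude 0.00.

-10.00, 0.00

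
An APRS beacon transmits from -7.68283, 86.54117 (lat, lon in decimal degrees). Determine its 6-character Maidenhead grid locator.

NI32gh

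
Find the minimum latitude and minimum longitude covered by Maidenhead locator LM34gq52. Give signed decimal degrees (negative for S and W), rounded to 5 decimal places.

34.67500, 46.54167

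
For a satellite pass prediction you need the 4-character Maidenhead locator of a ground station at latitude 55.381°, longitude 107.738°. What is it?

OO35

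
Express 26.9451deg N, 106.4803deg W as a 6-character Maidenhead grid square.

Offset from 180°W / 90°S: lon 73.5197°, lat 116.9451°.
Field: lon ⌊73.5197/20⌋ = 3 → D; lat ⌊116.9451/10⌋ = 11 → L.
Square: lon ⌊13.5197/2⌋ = 6; lat ⌊6.9451/1⌋ = 6.
Subsquare: lon ⌊1.5197/0.0833333⌋ = 18 → s; lat ⌊0.9451/0.0416667⌋ = 22 → w.

DL66sw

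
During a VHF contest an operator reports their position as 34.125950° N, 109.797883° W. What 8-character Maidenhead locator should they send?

Shift to the Maidenhead origin (180°W, 90°S): lon 70.20212, lat 124.12595.
Field: lon ⌊70.20212/20⌋ = 3 → D; lat ⌊124.12595/10⌋ = 12 → M.
Square: lon ⌊10.20212/2⌋ = 5; lat ⌊4.12595/1⌋ = 4.
Subsquare: lon ⌊0.20212/0.0833333⌋ = 2 → c; lat ⌊0.12595/0.0416667⌋ = 3 → d.
Extended square: lon ⌊0.03545/0.00833333⌋ = 4; lat ⌊0.00095/0.00416667⌋ = 0.

DM54cd40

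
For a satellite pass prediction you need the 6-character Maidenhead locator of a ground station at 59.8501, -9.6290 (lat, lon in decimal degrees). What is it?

Offset from 180°W / 90°S: lon 170.3710°, lat 149.8501°.
Field: lon ⌊170.3710/20⌋ = 8 → I; lat ⌊149.8501/10⌋ = 14 → O.
Square: lon ⌊10.3710/2⌋ = 5; lat ⌊9.8501/1⌋ = 9.
Subsquare: lon ⌊0.3710/0.0833333⌋ = 4 → e; lat ⌊0.8501/0.0416667⌋ = 20 → u.

IO59eu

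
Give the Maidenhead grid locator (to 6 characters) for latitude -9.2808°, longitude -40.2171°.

Offset from 180°W / 90°S: lon 139.7829°, lat 80.7192°.
Field: 139.7829/20 → 6 → G, 80.7192/10 → 8 → I; chars GI.
Square: 19.7829/2 → 9, 0.7192/1 → 0; chars 90.
Subsquare: 1.7829/0.0833333 → 21 → v, 0.7192/0.0416667 → 17 → r; chars vr.

GI90vr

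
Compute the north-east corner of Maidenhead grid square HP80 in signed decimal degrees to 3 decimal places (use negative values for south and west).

Field H=7, P=15: +7·20° lon, +15·10° lat → SW at lon -40°, lat 60°.
Square 8, 0: +8·2° lon, +0·1° lat → SW at lon -24°, lat 60°.
Cell spans 2° lon × 1° lat. NE corner is SW corner plus one full cell.
latitude 61.000, longitude -22.000.

61.000, -22.000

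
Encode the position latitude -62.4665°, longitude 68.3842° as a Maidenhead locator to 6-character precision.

Offset from 180°W / 90°S: lon 248.3842°, lat 27.5335°.
Field: lon ⌊248.3842/20⌋ = 12 → M; lat ⌊27.5335/10⌋ = 2 → C.
Square: lon ⌊8.3842/2⌋ = 4; lat ⌊7.5335/1⌋ = 7.
Subsquare: lon ⌊0.3842/0.0833333⌋ = 4 → e; lat ⌊0.5335/0.0416667⌋ = 12 → m.

MC47em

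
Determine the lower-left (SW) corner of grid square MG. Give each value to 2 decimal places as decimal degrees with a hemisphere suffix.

30.00° S, 60.00° E

Field M=12, G=6: +12·20° lon, +6·10° lat → SW at lon 60°, lat -30°.
latitude 30.00° S, longitude 60.00° E.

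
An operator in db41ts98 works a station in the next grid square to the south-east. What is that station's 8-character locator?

DB41us07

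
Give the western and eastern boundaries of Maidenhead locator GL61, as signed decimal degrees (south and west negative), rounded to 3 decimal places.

-48.000, -46.000

Field G=6, L=11: +6·20° lon, +11·10° lat → SW at lon -60°, lat 20°.
Square 6, 1: +6·2° lon, +1·1° lat → SW at lon -48°, lat 21°.
Cell spans 2° lon × 1° lat.
west -48.000, east -46.000.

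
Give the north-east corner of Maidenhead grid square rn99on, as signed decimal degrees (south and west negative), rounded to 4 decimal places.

Field R=17, N=13: +17·20° lon, +13·10° lat → SW at lon 160°, lat 40°.
Square 9, 9: +9·2° lon, +9·1° lat → SW at lon 178°, lat 49°.
Subsquare o=14, n=13: +14·0.0833333° lon, +13·0.0416667° lat → SW at lon 179.167°, lat 49.5417°.
Cell spans 0.0833333° lon × 0.0416667° lat. NE corner is SW corner plus one full cell.
latitude 49.5833, longitude 179.2500.

49.5833, 179.2500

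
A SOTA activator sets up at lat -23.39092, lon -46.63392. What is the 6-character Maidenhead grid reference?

Shift to the Maidenhead origin (180°W, 90°S): lon 133.3661, lat 66.6091.
Field: 133.3661/20 → 6 → G, 66.6091/10 → 6 → G; chars GG.
Square: 13.3661/2 → 6, 6.6091/1 → 6; chars 66.
Subsquare: 1.3661/0.0833333 → 16 → q, 0.6091/0.0416667 → 14 → o; chars qo.

GG66qo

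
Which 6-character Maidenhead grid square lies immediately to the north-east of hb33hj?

HB33ik

Longitude subsquare h = 7; +1 → 8 = i.
Latitude subsquare j = 9; +1 → 10 = k.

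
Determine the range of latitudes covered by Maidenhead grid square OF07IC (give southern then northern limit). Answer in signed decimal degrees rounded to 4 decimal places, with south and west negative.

Field O=14, F=5: +14·20° lon, +5·10° lat → SW at lon 100°, lat -40°.
Square 0, 7: +0·2° lon, +7·1° lat → SW at lon 100°, lat -33°.
Subsquare i=8, c=2: +8·0.0833333° lon, +2·0.0416667° lat → SW at lon 100.667°, lat -32.9167°.
Cell spans 0.0833333° lon × 0.0416667° lat.
south -32.9167, north -32.8750.

-32.9167, -32.8750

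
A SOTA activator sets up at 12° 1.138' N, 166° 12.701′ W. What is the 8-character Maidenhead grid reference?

Shift to the Maidenhead origin (180°W, 90°S): lon 13.78832, lat 102.01897.
Field (20°×10°, letters A–R): lon ⌊13.78832/20⌋ = 0 → A; lat ⌊102.01897/10⌋ = 10 → K.
Square (2°×1°, digits 0–9): lon ⌊13.78832/2⌋ = 6; lat ⌊2.01897/1⌋ = 2.
Subsquare (5′×2.5′, letters a–x): lon ⌊1.78832/0.0833333⌋ = 21 → v; lat ⌊0.01897/0.0416667⌋ = 0 → a.
Extended square (30″×15″, digits 0–9): lon ⌊0.03832/0.00833333⌋ = 4; lat ⌊0.01897/0.00416667⌋ = 4.

AK62va44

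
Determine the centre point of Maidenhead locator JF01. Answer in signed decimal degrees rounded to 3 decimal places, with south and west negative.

Field J=9, F=5: +9·20° lon, +5·10° lat → SW at lon 0°, lat -40°.
Square 0, 1: +0·2° lon, +1·1° lat → SW at lon 0°, lat -39°.
Cell spans 2° lon × 1° lat. Centre is SW corner plus half of each.
latitude -38.500, longitude 1.000.

-38.500, 1.000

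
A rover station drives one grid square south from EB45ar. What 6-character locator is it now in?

Latitude subsquare r = 17; −1 → 16 = q.
The longitude characters are unchanged.

EB45aq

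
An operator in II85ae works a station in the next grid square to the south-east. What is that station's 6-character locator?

II85bd

Longitude subsquare a = 0; +1 → 1 = b.
Latitude subsquare e = 4; −1 → 3 = d.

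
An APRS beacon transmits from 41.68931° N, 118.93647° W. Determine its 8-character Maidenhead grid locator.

Offset from 180°W / 90°S: lon 61.06353°, lat 131.68931°.
Field: lon ⌊61.06353/20⌋ = 3 → D; lat ⌊131.68931/10⌋ = 13 → N.
Square: lon ⌊1.06353/2⌋ = 0; lat ⌊1.68931/1⌋ = 1.
Subsquare: lon ⌊1.06353/0.0833333⌋ = 12 → m; lat ⌊0.68931/0.0416667⌋ = 16 → q.
Extended square: lon ⌊0.06353/0.00833333⌋ = 7; lat ⌊0.02264/0.00416667⌋ = 5.

DN01mq75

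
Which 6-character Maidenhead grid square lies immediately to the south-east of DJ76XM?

Longitude subsquare x = 23; +1 → 24, wraps to 0 = a, carry into square.
Longitude square 7; +1 → 8.
Latitude subsquare m = 12; −1 → 11 = l.

DJ86al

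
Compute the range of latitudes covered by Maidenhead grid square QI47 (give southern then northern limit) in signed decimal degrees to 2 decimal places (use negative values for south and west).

-3.00, -2.00

Field Q=16, I=8: +16·20° lon, +8·10° lat → SW at lon 140°, lat -10°.
Square 4, 7: +4·2° lon, +7·1° lat → SW at lon 148°, lat -3°.
Cell spans 2° lon × 1° lat.
south -3.00, north -2.00.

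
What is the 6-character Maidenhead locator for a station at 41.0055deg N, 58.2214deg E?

LN91ca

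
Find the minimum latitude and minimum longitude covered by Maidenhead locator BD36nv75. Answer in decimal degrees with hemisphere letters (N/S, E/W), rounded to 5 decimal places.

Field B=1, D=3: +1·20° lon, +3·10° lat → SW at lon -160°, lat -60°.
Square 3, 6: +3·2° lon, +6·1° lat → SW at lon -154°, lat -54°.
Subsquare n=13, v=21: +13·0.0833333° lon, +21·0.0416667° lat → SW at lon -152.917°, lat -53.125°.
Extended square 7, 5: +7·0.00833333° lon, +5·0.00416667° lat → SW at lon -152.858°, lat -53.1042°.
latitude 53.10417° S, longitude 152.85833° W.

53.10417° S, 152.85833° W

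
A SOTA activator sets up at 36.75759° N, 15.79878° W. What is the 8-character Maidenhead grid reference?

IM26cs41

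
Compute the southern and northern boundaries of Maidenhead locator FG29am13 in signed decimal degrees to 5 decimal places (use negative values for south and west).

-20.48750, -20.48333

Field F=5, G=6: +5·20° lon, +6·10° lat → SW at lon -80°, lat -30°.
Square 2, 9: +2·2° lon, +9·1° lat → SW at lon -76°, lat -21°.
Subsquare a=0, m=12: +0·0.0833333° lon, +12·0.0416667° lat → SW at lon -76°, lat -20.5°.
Extended square 1, 3: +1·0.00833333° lon, +3·0.00416667° lat → SW at lon -75.9917°, lat -20.4875°.
Cell spans 0.00833333° lon × 0.00416667° lat.
south -20.48750, north -20.48333.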